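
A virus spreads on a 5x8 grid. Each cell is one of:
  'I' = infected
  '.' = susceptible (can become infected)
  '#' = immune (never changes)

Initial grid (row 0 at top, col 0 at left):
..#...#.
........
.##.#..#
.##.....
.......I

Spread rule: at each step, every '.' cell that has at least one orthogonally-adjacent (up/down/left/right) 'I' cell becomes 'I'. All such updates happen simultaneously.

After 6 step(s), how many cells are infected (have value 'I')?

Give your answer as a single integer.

Step 0 (initial): 1 infected
Step 1: +2 new -> 3 infected
Step 2: +2 new -> 5 infected
Step 3: +3 new -> 8 infected
Step 4: +4 new -> 12 infected
Step 5: +4 new -> 16 infected
Step 6: +5 new -> 21 infected

Answer: 21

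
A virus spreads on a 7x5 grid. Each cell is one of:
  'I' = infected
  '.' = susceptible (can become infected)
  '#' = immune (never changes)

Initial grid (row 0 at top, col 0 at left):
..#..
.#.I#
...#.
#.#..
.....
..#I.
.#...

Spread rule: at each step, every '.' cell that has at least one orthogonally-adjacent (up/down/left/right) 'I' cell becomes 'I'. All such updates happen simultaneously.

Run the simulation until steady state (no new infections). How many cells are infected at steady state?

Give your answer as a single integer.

Step 0 (initial): 2 infected
Step 1: +5 new -> 7 infected
Step 2: +7 new -> 14 infected
Step 3: +3 new -> 17 infected
Step 4: +5 new -> 22 infected
Step 5: +2 new -> 24 infected
Step 6: +2 new -> 26 infected
Step 7: +1 new -> 27 infected
Step 8: +0 new -> 27 infected

Answer: 27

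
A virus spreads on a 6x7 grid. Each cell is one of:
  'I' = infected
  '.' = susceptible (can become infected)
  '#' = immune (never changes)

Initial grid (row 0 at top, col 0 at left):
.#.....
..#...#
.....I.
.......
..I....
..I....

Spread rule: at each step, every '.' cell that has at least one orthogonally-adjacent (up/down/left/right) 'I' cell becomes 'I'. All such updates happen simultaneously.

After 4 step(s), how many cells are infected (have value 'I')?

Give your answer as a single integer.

Answer: 36

Derivation:
Step 0 (initial): 3 infected
Step 1: +9 new -> 12 infected
Step 2: +13 new -> 25 infected
Step 3: +7 new -> 32 infected
Step 4: +4 new -> 36 infected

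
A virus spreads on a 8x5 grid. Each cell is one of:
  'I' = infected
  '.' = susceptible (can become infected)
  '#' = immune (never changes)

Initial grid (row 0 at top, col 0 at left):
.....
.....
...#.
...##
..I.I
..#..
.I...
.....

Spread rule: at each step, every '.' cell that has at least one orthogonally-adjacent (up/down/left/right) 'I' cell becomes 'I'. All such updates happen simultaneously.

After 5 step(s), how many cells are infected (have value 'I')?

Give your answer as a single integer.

Step 0 (initial): 3 infected
Step 1: +8 new -> 11 infected
Step 2: +9 new -> 20 infected
Step 3: +5 new -> 25 infected
Step 4: +4 new -> 29 infected
Step 5: +4 new -> 33 infected

Answer: 33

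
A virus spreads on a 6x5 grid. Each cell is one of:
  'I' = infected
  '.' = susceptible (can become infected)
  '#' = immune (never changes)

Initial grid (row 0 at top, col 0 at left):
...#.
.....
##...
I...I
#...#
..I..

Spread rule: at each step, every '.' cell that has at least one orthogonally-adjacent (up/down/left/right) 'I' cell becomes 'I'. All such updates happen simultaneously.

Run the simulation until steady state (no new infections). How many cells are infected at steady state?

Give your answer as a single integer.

Answer: 25

Derivation:
Step 0 (initial): 3 infected
Step 1: +6 new -> 9 infected
Step 2: +7 new -> 16 infected
Step 3: +3 new -> 19 infected
Step 4: +1 new -> 20 infected
Step 5: +2 new -> 22 infected
Step 6: +2 new -> 24 infected
Step 7: +1 new -> 25 infected
Step 8: +0 new -> 25 infected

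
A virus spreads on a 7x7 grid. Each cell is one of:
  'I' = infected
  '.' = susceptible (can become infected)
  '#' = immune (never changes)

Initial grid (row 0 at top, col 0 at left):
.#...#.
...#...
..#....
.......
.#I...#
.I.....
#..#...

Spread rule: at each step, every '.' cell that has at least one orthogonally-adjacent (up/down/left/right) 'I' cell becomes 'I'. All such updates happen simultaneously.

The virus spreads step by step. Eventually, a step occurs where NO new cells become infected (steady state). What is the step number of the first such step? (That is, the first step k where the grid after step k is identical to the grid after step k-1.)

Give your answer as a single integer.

Answer: 9

Derivation:
Step 0 (initial): 2 infected
Step 1: +5 new -> 7 infected
Step 2: +6 new -> 13 infected
Step 3: +6 new -> 19 infected
Step 4: +6 new -> 25 infected
Step 5: +7 new -> 32 infected
Step 6: +6 new -> 38 infected
Step 7: +2 new -> 40 infected
Step 8: +1 new -> 41 infected
Step 9: +0 new -> 41 infected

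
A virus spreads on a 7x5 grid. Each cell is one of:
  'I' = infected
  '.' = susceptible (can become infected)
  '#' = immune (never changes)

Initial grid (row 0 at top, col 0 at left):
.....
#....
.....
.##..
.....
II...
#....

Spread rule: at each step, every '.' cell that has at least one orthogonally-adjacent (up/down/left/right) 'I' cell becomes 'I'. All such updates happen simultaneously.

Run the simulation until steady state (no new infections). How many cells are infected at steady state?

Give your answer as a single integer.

Answer: 31

Derivation:
Step 0 (initial): 2 infected
Step 1: +4 new -> 6 infected
Step 2: +4 new -> 10 infected
Step 3: +4 new -> 14 infected
Step 4: +4 new -> 18 infected
Step 5: +4 new -> 22 infected
Step 6: +4 new -> 26 infected
Step 7: +4 new -> 30 infected
Step 8: +1 new -> 31 infected
Step 9: +0 new -> 31 infected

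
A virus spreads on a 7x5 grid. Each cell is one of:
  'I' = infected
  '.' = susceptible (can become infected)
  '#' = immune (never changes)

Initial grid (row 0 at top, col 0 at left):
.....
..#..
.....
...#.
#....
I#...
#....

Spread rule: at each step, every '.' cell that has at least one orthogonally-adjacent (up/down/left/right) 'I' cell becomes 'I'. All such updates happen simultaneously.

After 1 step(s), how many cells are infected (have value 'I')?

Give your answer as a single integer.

Answer: 1

Derivation:
Step 0 (initial): 1 infected
Step 1: +0 new -> 1 infected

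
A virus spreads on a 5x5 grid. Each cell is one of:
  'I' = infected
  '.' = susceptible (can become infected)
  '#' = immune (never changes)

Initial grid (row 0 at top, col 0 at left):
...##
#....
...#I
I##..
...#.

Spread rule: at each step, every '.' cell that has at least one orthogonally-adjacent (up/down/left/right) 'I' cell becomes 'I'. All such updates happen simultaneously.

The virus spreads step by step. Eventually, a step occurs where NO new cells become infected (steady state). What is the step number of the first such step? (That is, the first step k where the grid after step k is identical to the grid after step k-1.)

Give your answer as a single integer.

Step 0 (initial): 2 infected
Step 1: +4 new -> 6 infected
Step 2: +5 new -> 11 infected
Step 3: +4 new -> 15 infected
Step 4: +2 new -> 17 infected
Step 5: +1 new -> 18 infected
Step 6: +0 new -> 18 infected

Answer: 6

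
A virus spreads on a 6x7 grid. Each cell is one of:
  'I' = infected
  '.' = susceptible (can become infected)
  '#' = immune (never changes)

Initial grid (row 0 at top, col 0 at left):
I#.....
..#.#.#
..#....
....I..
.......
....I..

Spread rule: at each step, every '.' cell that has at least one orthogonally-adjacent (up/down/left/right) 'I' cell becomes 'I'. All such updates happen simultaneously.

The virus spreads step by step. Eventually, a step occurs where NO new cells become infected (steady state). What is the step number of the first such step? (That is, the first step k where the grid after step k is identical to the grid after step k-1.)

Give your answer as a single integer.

Step 0 (initial): 3 infected
Step 1: +7 new -> 10 infected
Step 2: +10 new -> 20 infected
Step 3: +9 new -> 29 infected
Step 4: +5 new -> 34 infected
Step 5: +3 new -> 37 infected
Step 6: +0 new -> 37 infected

Answer: 6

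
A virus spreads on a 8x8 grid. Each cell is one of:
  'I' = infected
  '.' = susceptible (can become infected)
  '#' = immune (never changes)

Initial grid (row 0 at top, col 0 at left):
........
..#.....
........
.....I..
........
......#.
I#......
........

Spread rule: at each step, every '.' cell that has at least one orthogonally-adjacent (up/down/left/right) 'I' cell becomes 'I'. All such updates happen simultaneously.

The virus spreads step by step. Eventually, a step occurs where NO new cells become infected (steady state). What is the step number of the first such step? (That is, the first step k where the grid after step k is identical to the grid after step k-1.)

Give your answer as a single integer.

Step 0 (initial): 2 infected
Step 1: +6 new -> 8 infected
Step 2: +11 new -> 19 infected
Step 3: +14 new -> 33 infected
Step 4: +15 new -> 48 infected
Step 5: +8 new -> 56 infected
Step 6: +4 new -> 60 infected
Step 7: +1 new -> 61 infected
Step 8: +0 new -> 61 infected

Answer: 8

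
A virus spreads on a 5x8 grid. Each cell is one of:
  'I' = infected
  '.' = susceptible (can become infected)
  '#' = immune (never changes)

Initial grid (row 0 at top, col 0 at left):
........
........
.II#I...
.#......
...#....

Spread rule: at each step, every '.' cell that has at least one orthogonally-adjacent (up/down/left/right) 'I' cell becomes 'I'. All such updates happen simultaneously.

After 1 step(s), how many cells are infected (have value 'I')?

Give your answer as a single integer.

Step 0 (initial): 3 infected
Step 1: +7 new -> 10 infected

Answer: 10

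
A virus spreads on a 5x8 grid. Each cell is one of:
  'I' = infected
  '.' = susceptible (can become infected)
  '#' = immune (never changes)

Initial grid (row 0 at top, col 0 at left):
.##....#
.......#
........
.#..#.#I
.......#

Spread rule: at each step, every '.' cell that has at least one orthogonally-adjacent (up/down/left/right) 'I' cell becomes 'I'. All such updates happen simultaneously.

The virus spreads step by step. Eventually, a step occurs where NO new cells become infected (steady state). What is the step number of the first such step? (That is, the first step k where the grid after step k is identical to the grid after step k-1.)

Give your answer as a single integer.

Answer: 11

Derivation:
Step 0 (initial): 1 infected
Step 1: +1 new -> 2 infected
Step 2: +1 new -> 3 infected
Step 3: +2 new -> 5 infected
Step 4: +4 new -> 9 infected
Step 5: +4 new -> 13 infected
Step 6: +6 new -> 19 infected
Step 7: +5 new -> 24 infected
Step 8: +3 new -> 27 infected
Step 9: +3 new -> 30 infected
Step 10: +2 new -> 32 infected
Step 11: +0 new -> 32 infected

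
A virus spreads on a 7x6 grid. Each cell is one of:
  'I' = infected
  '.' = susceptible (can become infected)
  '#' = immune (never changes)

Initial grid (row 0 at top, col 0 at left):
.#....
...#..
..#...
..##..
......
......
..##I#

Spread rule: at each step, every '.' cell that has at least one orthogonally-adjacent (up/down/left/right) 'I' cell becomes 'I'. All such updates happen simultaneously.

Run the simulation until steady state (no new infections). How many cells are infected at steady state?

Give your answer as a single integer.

Answer: 34

Derivation:
Step 0 (initial): 1 infected
Step 1: +1 new -> 2 infected
Step 2: +3 new -> 5 infected
Step 3: +4 new -> 9 infected
Step 4: +4 new -> 13 infected
Step 5: +6 new -> 19 infected
Step 6: +5 new -> 24 infected
Step 7: +4 new -> 28 infected
Step 8: +3 new -> 31 infected
Step 9: +2 new -> 33 infected
Step 10: +1 new -> 34 infected
Step 11: +0 new -> 34 infected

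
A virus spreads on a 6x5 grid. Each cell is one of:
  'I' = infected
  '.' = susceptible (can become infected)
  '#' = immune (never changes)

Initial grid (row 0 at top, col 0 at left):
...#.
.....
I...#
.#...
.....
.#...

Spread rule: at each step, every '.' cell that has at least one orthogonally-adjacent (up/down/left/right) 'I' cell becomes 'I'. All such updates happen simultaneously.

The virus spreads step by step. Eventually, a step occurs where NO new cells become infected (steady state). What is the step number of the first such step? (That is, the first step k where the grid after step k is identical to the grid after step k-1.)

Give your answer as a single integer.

Step 0 (initial): 1 infected
Step 1: +3 new -> 4 infected
Step 2: +4 new -> 8 infected
Step 3: +6 new -> 14 infected
Step 4: +4 new -> 18 infected
Step 5: +4 new -> 22 infected
Step 6: +3 new -> 25 infected
Step 7: +1 new -> 26 infected
Step 8: +0 new -> 26 infected

Answer: 8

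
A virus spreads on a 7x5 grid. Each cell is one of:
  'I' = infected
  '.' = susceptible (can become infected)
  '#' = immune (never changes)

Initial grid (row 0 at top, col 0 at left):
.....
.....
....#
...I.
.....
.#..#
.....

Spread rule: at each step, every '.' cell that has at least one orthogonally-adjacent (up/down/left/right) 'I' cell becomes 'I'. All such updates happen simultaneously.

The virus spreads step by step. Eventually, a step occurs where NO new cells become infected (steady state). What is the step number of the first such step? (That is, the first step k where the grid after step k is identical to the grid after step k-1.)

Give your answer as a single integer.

Step 0 (initial): 1 infected
Step 1: +4 new -> 5 infected
Step 2: +6 new -> 11 infected
Step 3: +8 new -> 19 infected
Step 4: +7 new -> 26 infected
Step 5: +4 new -> 30 infected
Step 6: +2 new -> 32 infected
Step 7: +0 new -> 32 infected

Answer: 7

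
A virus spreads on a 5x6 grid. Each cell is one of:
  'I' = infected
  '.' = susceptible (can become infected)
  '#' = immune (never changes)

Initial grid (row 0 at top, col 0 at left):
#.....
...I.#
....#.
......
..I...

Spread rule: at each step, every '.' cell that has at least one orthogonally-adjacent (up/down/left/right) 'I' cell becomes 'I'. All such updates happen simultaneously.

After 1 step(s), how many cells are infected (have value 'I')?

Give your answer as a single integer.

Answer: 9

Derivation:
Step 0 (initial): 2 infected
Step 1: +7 new -> 9 infected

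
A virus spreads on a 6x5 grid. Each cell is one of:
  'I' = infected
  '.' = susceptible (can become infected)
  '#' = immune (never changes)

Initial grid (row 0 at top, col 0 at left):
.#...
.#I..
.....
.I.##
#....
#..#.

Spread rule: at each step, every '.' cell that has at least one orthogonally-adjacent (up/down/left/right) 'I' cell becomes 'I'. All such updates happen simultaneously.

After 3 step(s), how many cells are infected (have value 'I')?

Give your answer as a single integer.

Answer: 20

Derivation:
Step 0 (initial): 2 infected
Step 1: +7 new -> 9 infected
Step 2: +6 new -> 15 infected
Step 3: +5 new -> 20 infected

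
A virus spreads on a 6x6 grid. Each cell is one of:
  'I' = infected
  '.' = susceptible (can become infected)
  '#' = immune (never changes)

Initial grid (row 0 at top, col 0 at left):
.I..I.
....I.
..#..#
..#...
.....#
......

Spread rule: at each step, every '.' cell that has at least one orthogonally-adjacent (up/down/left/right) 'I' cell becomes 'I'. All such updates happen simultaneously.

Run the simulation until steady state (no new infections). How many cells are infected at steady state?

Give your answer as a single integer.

Step 0 (initial): 3 infected
Step 1: +8 new -> 11 infected
Step 2: +5 new -> 16 infected
Step 3: +5 new -> 21 infected
Step 4: +4 new -> 25 infected
Step 5: +5 new -> 30 infected
Step 6: +2 new -> 32 infected
Step 7: +0 new -> 32 infected

Answer: 32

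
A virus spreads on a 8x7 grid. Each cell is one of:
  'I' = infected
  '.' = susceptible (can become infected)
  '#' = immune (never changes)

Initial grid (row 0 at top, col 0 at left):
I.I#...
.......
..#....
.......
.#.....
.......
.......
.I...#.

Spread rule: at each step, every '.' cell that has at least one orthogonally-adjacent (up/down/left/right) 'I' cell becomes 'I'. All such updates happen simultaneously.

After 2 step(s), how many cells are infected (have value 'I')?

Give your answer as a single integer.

Step 0 (initial): 3 infected
Step 1: +6 new -> 9 infected
Step 2: +7 new -> 16 infected

Answer: 16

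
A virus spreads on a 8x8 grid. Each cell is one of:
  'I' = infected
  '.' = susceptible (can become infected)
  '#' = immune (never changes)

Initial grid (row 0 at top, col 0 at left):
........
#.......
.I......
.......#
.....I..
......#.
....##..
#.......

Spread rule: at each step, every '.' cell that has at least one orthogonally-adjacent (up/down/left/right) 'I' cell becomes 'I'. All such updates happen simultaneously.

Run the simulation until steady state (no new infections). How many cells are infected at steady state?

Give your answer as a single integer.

Step 0 (initial): 2 infected
Step 1: +8 new -> 10 infected
Step 2: +12 new -> 22 infected
Step 3: +12 new -> 34 infected
Step 4: +10 new -> 44 infected
Step 5: +9 new -> 53 infected
Step 6: +4 new -> 57 infected
Step 7: +1 new -> 58 infected
Step 8: +0 new -> 58 infected

Answer: 58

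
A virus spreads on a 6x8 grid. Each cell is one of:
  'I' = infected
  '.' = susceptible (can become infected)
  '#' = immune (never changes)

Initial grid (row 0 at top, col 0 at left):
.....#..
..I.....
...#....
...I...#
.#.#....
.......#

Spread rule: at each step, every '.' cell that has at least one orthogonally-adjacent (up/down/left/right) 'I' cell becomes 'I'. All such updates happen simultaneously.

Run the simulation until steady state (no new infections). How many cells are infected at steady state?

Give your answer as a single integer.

Answer: 42

Derivation:
Step 0 (initial): 2 infected
Step 1: +6 new -> 8 infected
Step 2: +10 new -> 18 infected
Step 3: +10 new -> 28 infected
Step 4: +7 new -> 35 infected
Step 5: +6 new -> 41 infected
Step 6: +1 new -> 42 infected
Step 7: +0 new -> 42 infected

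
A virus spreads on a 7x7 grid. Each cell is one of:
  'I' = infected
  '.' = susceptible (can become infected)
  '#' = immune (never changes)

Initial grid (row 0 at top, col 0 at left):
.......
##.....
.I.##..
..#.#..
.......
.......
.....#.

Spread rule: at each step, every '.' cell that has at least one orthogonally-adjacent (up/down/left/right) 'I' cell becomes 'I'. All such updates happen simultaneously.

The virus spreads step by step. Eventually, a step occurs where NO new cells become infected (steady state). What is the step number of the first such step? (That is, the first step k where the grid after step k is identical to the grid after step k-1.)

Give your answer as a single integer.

Step 0 (initial): 1 infected
Step 1: +3 new -> 4 infected
Step 2: +3 new -> 7 infected
Step 3: +5 new -> 12 infected
Step 4: +7 new -> 19 infected
Step 5: +8 new -> 27 infected
Step 6: +6 new -> 33 infected
Step 7: +6 new -> 39 infected
Step 8: +2 new -> 41 infected
Step 9: +1 new -> 42 infected
Step 10: +0 new -> 42 infected

Answer: 10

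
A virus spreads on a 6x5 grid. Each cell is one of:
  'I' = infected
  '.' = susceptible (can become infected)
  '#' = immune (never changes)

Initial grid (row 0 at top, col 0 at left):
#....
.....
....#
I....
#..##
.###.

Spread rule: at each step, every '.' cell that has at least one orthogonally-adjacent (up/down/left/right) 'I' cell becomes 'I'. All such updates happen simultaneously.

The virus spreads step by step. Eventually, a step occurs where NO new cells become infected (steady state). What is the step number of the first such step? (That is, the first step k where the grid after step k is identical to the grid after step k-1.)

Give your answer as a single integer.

Step 0 (initial): 1 infected
Step 1: +2 new -> 3 infected
Step 2: +4 new -> 7 infected
Step 3: +4 new -> 11 infected
Step 4: +4 new -> 15 infected
Step 5: +2 new -> 17 infected
Step 6: +2 new -> 19 infected
Step 7: +1 new -> 20 infected
Step 8: +0 new -> 20 infected

Answer: 8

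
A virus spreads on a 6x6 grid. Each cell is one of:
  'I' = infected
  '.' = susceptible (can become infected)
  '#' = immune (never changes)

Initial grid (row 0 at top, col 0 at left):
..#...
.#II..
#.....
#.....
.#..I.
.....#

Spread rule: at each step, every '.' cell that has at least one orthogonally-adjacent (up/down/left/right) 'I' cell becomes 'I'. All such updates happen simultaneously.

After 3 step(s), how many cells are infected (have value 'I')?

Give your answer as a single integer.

Step 0 (initial): 3 infected
Step 1: +8 new -> 11 infected
Step 2: +9 new -> 20 infected
Step 3: +4 new -> 24 infected

Answer: 24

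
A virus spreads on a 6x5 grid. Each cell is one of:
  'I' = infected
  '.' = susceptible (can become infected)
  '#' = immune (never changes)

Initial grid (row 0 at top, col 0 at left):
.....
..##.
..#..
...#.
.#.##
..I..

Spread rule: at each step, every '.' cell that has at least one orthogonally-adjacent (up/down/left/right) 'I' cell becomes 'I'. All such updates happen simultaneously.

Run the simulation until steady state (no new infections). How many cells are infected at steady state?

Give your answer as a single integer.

Step 0 (initial): 1 infected
Step 1: +3 new -> 4 infected
Step 2: +3 new -> 7 infected
Step 3: +2 new -> 9 infected
Step 4: +2 new -> 11 infected
Step 5: +2 new -> 13 infected
Step 6: +2 new -> 15 infected
Step 7: +2 new -> 17 infected
Step 8: +1 new -> 18 infected
Step 9: +1 new -> 19 infected
Step 10: +1 new -> 20 infected
Step 11: +1 new -> 21 infected
Step 12: +2 new -> 23 infected
Step 13: +0 new -> 23 infected

Answer: 23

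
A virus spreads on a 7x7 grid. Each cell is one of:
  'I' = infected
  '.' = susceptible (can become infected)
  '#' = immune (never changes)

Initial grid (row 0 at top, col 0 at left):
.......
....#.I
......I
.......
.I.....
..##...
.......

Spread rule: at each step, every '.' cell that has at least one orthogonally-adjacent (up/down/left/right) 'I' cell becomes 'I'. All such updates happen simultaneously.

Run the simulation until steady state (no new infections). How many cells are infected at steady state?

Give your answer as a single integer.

Step 0 (initial): 3 infected
Step 1: +8 new -> 11 infected
Step 2: +10 new -> 21 infected
Step 3: +12 new -> 33 infected
Step 4: +9 new -> 42 infected
Step 5: +4 new -> 46 infected
Step 6: +0 new -> 46 infected

Answer: 46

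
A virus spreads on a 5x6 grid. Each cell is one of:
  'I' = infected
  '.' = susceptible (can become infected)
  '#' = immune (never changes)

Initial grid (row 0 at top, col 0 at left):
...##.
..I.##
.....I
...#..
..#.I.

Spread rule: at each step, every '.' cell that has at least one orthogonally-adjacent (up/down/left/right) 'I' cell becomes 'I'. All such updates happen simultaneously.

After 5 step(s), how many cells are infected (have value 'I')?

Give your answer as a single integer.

Answer: 23

Derivation:
Step 0 (initial): 3 infected
Step 1: +9 new -> 12 infected
Step 2: +5 new -> 17 infected
Step 3: +3 new -> 20 infected
Step 4: +2 new -> 22 infected
Step 5: +1 new -> 23 infected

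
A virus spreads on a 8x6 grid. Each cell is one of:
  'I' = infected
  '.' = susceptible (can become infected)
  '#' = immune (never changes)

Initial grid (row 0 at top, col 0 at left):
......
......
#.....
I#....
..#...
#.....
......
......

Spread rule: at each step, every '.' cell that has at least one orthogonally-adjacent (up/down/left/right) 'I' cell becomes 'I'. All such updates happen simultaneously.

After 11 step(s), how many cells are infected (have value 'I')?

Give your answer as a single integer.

Answer: 40

Derivation:
Step 0 (initial): 1 infected
Step 1: +1 new -> 2 infected
Step 2: +1 new -> 3 infected
Step 3: +1 new -> 4 infected
Step 4: +2 new -> 6 infected
Step 5: +4 new -> 10 infected
Step 6: +5 new -> 15 infected
Step 7: +5 new -> 20 infected
Step 8: +6 new -> 26 infected
Step 9: +5 new -> 31 infected
Step 10: +5 new -> 36 infected
Step 11: +4 new -> 40 infected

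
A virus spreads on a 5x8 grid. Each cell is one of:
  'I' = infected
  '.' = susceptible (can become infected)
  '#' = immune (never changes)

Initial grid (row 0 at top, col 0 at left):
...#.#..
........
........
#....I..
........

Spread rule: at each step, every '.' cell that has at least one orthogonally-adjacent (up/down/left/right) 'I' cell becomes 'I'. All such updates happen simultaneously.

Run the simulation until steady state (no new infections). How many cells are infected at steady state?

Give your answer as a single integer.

Answer: 37

Derivation:
Step 0 (initial): 1 infected
Step 1: +4 new -> 5 infected
Step 2: +7 new -> 12 infected
Step 3: +7 new -> 19 infected
Step 4: +7 new -> 26 infected
Step 5: +4 new -> 30 infected
Step 6: +4 new -> 34 infected
Step 7: +2 new -> 36 infected
Step 8: +1 new -> 37 infected
Step 9: +0 new -> 37 infected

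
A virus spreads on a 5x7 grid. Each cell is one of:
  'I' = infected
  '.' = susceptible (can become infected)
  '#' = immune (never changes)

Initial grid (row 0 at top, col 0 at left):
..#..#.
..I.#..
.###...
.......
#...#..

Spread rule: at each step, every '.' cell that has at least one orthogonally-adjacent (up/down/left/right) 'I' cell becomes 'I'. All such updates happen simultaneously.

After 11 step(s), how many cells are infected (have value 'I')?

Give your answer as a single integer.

Step 0 (initial): 1 infected
Step 1: +2 new -> 3 infected
Step 2: +3 new -> 6 infected
Step 3: +3 new -> 9 infected
Step 4: +1 new -> 10 infected
Step 5: +1 new -> 11 infected
Step 6: +2 new -> 13 infected
Step 7: +2 new -> 15 infected
Step 8: +2 new -> 17 infected
Step 9: +2 new -> 19 infected
Step 10: +3 new -> 22 infected
Step 11: +3 new -> 25 infected

Answer: 25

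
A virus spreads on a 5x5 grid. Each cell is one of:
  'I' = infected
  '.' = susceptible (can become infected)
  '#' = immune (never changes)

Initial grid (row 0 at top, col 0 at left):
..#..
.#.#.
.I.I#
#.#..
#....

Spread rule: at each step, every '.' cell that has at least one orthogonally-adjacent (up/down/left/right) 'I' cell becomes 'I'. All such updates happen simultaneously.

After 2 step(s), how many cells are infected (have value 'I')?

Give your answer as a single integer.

Answer: 11

Derivation:
Step 0 (initial): 2 infected
Step 1: +4 new -> 6 infected
Step 2: +5 new -> 11 infected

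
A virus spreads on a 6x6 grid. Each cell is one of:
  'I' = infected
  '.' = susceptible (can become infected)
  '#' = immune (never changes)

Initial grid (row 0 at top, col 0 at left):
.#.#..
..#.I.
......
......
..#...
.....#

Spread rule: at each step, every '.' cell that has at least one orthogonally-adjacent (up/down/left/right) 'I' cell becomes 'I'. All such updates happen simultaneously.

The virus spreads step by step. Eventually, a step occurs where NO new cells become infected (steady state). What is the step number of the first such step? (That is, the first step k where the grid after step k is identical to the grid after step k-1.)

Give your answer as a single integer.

Answer: 9

Derivation:
Step 0 (initial): 1 infected
Step 1: +4 new -> 5 infected
Step 2: +4 new -> 9 infected
Step 3: +4 new -> 13 infected
Step 4: +5 new -> 18 infected
Step 5: +4 new -> 22 infected
Step 6: +4 new -> 26 infected
Step 7: +3 new -> 29 infected
Step 8: +1 new -> 30 infected
Step 9: +0 new -> 30 infected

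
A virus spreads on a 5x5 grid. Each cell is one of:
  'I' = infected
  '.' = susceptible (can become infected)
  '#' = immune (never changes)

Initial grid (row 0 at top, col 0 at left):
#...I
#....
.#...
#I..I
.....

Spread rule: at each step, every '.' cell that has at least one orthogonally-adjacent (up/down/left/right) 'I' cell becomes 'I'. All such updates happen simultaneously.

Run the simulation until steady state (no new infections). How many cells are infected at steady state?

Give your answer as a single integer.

Answer: 20

Derivation:
Step 0 (initial): 3 infected
Step 1: +7 new -> 10 infected
Step 2: +7 new -> 17 infected
Step 3: +2 new -> 19 infected
Step 4: +1 new -> 20 infected
Step 5: +0 new -> 20 infected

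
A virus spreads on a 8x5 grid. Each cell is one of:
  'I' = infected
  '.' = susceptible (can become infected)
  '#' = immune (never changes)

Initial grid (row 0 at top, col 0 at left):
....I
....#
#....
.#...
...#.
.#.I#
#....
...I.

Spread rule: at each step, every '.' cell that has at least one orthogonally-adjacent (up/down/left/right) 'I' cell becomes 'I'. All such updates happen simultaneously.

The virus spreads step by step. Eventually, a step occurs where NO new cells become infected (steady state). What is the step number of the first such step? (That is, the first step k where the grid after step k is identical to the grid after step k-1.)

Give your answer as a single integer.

Answer: 7

Derivation:
Step 0 (initial): 3 infected
Step 1: +5 new -> 8 infected
Step 2: +6 new -> 14 infected
Step 3: +7 new -> 21 infected
Step 4: +6 new -> 27 infected
Step 5: +5 new -> 32 infected
Step 6: +1 new -> 33 infected
Step 7: +0 new -> 33 infected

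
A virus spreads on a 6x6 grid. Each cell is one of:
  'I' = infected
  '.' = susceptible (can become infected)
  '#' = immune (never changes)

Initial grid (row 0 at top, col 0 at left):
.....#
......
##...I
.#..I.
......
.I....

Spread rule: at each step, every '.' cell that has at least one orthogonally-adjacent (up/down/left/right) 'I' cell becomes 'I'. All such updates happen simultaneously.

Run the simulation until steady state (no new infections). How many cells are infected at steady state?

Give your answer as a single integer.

Step 0 (initial): 3 infected
Step 1: +8 new -> 11 infected
Step 2: +9 new -> 20 infected
Step 3: +5 new -> 25 infected
Step 4: +2 new -> 27 infected
Step 5: +2 new -> 29 infected
Step 6: +2 new -> 31 infected
Step 7: +1 new -> 32 infected
Step 8: +0 new -> 32 infected

Answer: 32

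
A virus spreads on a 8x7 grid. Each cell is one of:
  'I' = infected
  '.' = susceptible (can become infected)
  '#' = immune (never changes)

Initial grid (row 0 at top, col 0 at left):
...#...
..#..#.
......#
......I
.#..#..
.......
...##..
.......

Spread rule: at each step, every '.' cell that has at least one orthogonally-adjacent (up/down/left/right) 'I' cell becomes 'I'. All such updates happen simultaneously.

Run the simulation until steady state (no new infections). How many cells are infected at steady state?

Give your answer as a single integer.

Answer: 48

Derivation:
Step 0 (initial): 1 infected
Step 1: +2 new -> 3 infected
Step 2: +4 new -> 7 infected
Step 3: +4 new -> 11 infected
Step 4: +7 new -> 18 infected
Step 5: +7 new -> 25 infected
Step 6: +5 new -> 30 infected
Step 7: +7 new -> 37 infected
Step 8: +6 new -> 43 infected
Step 9: +4 new -> 47 infected
Step 10: +1 new -> 48 infected
Step 11: +0 new -> 48 infected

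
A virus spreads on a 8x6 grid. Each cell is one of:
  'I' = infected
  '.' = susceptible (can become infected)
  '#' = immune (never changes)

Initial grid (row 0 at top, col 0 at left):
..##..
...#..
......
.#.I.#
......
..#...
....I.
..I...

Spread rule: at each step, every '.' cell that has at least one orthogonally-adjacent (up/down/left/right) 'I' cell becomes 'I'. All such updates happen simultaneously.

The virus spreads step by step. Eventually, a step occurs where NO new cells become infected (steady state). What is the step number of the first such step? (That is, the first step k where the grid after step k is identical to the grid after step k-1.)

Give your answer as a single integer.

Step 0 (initial): 3 infected
Step 1: +11 new -> 14 infected
Step 2: +9 new -> 23 infected
Step 3: +8 new -> 31 infected
Step 4: +6 new -> 37 infected
Step 5: +4 new -> 41 infected
Step 6: +1 new -> 42 infected
Step 7: +0 new -> 42 infected

Answer: 7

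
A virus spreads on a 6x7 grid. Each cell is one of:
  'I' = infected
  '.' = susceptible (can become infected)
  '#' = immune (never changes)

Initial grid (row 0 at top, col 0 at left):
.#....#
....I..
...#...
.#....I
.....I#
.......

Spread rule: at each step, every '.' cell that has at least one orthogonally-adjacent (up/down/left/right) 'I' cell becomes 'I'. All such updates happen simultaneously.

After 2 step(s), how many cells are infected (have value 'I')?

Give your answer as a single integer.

Answer: 20

Derivation:
Step 0 (initial): 3 infected
Step 1: +8 new -> 11 infected
Step 2: +9 new -> 20 infected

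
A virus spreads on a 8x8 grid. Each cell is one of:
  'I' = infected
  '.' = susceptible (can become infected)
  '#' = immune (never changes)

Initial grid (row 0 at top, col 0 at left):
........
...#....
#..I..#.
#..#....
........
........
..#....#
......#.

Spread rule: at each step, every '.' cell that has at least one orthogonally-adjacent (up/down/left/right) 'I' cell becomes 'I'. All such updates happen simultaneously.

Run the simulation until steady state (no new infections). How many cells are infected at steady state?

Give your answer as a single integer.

Step 0 (initial): 1 infected
Step 1: +2 new -> 3 infected
Step 2: +6 new -> 9 infected
Step 3: +8 new -> 17 infected
Step 4: +11 new -> 28 infected
Step 5: +10 new -> 38 infected
Step 6: +9 new -> 47 infected
Step 7: +6 new -> 53 infected
Step 8: +2 new -> 55 infected
Step 9: +0 new -> 55 infected

Answer: 55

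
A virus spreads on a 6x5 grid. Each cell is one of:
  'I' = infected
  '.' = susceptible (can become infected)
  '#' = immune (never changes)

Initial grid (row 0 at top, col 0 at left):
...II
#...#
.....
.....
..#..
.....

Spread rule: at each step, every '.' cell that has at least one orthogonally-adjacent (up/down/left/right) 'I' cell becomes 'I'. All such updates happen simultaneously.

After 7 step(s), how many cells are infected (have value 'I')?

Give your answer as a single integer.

Answer: 26

Derivation:
Step 0 (initial): 2 infected
Step 1: +2 new -> 4 infected
Step 2: +3 new -> 7 infected
Step 3: +5 new -> 12 infected
Step 4: +4 new -> 16 infected
Step 5: +4 new -> 20 infected
Step 6: +4 new -> 24 infected
Step 7: +2 new -> 26 infected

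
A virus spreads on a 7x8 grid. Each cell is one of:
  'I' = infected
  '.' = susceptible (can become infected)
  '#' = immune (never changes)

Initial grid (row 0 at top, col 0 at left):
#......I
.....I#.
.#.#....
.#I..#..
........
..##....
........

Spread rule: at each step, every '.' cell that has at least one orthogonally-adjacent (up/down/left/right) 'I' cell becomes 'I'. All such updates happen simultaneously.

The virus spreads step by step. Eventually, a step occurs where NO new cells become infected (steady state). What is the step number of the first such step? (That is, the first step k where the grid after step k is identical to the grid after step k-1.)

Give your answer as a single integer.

Answer: 7

Derivation:
Step 0 (initial): 3 infected
Step 1: +8 new -> 11 infected
Step 2: +9 new -> 20 infected
Step 3: +8 new -> 28 infected
Step 4: +9 new -> 37 infected
Step 5: +7 new -> 44 infected
Step 6: +4 new -> 48 infected
Step 7: +0 new -> 48 infected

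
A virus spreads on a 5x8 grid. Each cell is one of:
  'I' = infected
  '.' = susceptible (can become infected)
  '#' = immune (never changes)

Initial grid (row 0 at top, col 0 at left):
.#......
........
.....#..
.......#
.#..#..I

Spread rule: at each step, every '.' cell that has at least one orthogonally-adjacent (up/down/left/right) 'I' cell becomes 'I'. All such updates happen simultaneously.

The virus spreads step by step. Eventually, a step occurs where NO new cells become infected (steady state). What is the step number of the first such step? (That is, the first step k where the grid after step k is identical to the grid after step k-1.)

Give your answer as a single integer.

Step 0 (initial): 1 infected
Step 1: +1 new -> 2 infected
Step 2: +2 new -> 4 infected
Step 3: +2 new -> 6 infected
Step 4: +3 new -> 9 infected
Step 5: +5 new -> 14 infected
Step 6: +6 new -> 20 infected
Step 7: +5 new -> 25 infected
Step 8: +4 new -> 29 infected
Step 9: +4 new -> 33 infected
Step 10: +1 new -> 34 infected
Step 11: +1 new -> 35 infected
Step 12: +0 new -> 35 infected

Answer: 12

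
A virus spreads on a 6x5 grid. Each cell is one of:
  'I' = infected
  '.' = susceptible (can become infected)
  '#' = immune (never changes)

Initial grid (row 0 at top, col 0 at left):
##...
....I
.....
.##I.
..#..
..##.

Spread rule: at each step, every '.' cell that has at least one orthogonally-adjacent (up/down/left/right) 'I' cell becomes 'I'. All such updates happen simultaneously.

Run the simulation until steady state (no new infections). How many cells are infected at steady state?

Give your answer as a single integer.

Step 0 (initial): 2 infected
Step 1: +6 new -> 8 infected
Step 2: +4 new -> 12 infected
Step 3: +4 new -> 16 infected
Step 4: +2 new -> 18 infected
Step 5: +1 new -> 19 infected
Step 6: +1 new -> 20 infected
Step 7: +2 new -> 22 infected
Step 8: +1 new -> 23 infected
Step 9: +0 new -> 23 infected

Answer: 23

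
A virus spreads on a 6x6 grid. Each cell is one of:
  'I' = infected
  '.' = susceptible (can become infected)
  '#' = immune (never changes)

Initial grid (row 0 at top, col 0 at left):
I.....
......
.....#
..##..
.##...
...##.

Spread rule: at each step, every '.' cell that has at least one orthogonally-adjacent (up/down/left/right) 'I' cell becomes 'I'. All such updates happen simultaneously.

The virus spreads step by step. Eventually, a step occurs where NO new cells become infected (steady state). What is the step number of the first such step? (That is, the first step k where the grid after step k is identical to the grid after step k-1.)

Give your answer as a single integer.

Answer: 11

Derivation:
Step 0 (initial): 1 infected
Step 1: +2 new -> 3 infected
Step 2: +3 new -> 6 infected
Step 3: +4 new -> 10 infected
Step 4: +5 new -> 15 infected
Step 5: +4 new -> 19 infected
Step 6: +3 new -> 22 infected
Step 7: +2 new -> 24 infected
Step 8: +2 new -> 26 infected
Step 9: +2 new -> 28 infected
Step 10: +1 new -> 29 infected
Step 11: +0 new -> 29 infected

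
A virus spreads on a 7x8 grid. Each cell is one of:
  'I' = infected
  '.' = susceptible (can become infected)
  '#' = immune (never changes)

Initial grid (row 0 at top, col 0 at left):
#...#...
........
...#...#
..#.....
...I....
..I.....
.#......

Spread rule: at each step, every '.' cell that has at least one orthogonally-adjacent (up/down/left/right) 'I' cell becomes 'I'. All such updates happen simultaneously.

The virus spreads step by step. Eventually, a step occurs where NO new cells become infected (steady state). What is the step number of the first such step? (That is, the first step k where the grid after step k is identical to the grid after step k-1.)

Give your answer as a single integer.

Answer: 9

Derivation:
Step 0 (initial): 2 infected
Step 1: +6 new -> 8 infected
Step 2: +6 new -> 14 infected
Step 3: +8 new -> 22 infected
Step 4: +8 new -> 30 infected
Step 5: +9 new -> 39 infected
Step 6: +7 new -> 46 infected
Step 7: +3 new -> 49 infected
Step 8: +1 new -> 50 infected
Step 9: +0 new -> 50 infected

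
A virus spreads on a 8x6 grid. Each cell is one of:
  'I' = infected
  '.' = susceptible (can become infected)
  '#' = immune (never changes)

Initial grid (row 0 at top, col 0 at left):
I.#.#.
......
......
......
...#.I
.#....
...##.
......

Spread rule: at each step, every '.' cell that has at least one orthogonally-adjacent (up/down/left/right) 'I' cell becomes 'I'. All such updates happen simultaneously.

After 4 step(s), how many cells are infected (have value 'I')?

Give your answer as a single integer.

Answer: 31

Derivation:
Step 0 (initial): 2 infected
Step 1: +5 new -> 7 infected
Step 2: +6 new -> 13 infected
Step 3: +8 new -> 21 infected
Step 4: +10 new -> 31 infected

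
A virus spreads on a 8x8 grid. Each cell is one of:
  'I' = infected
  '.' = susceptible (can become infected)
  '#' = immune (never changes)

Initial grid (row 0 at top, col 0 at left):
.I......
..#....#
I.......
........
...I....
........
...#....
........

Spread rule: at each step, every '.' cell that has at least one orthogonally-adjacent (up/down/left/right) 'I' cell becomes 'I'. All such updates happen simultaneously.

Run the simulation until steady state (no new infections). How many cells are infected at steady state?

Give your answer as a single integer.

Step 0 (initial): 3 infected
Step 1: +10 new -> 13 infected
Step 2: +11 new -> 24 infected
Step 3: +10 new -> 34 infected
Step 4: +11 new -> 45 infected
Step 5: +10 new -> 55 infected
Step 6: +5 new -> 60 infected
Step 7: +1 new -> 61 infected
Step 8: +0 new -> 61 infected

Answer: 61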